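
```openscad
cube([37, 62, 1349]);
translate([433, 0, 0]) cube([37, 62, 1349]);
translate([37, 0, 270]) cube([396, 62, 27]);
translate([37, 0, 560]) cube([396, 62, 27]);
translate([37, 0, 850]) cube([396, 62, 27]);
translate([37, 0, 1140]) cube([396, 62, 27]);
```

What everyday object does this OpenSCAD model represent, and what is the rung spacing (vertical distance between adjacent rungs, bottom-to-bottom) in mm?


A ladder. The rung spacing is 290 mm.

Two tall 37×62 posts with 4 short bars between them — a ladder. Adjacent rungs sit at z = 270 and z = 560, so the spacing is 560 − 270 = 290 mm.


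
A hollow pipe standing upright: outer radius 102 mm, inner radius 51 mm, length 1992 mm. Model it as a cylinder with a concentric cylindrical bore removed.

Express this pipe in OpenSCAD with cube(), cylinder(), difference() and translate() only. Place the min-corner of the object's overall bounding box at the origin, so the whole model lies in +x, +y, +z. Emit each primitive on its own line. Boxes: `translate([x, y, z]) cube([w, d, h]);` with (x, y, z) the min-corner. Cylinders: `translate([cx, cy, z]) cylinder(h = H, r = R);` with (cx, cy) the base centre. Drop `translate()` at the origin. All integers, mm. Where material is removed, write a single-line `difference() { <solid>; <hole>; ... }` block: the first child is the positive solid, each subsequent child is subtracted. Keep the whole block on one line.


difference() { translate([102, 102, 0]) cylinder(h = 1992, r = 102); translate([102, 102, 0]) cylinder(h = 1992, r = 51); }


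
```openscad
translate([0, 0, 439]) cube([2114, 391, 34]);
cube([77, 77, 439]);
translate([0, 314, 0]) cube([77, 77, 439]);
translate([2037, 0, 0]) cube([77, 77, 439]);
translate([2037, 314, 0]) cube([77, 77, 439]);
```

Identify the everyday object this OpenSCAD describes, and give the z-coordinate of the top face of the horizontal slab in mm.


A bench. The seat-top height is 473 mm.

A long slab on four corner posts — a bench. The slab sits at z = 439 with thickness 34, so the top is 439 + 34 = 473 mm.


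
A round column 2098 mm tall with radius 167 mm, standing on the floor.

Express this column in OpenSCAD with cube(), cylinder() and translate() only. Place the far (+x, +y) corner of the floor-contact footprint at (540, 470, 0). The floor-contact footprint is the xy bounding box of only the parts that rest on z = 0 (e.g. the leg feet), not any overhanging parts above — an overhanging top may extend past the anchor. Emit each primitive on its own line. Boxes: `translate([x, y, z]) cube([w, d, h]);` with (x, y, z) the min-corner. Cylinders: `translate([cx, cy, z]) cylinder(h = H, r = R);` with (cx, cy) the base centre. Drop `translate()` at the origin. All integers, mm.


translate([373, 303, 0]) cylinder(h = 2098, r = 167);


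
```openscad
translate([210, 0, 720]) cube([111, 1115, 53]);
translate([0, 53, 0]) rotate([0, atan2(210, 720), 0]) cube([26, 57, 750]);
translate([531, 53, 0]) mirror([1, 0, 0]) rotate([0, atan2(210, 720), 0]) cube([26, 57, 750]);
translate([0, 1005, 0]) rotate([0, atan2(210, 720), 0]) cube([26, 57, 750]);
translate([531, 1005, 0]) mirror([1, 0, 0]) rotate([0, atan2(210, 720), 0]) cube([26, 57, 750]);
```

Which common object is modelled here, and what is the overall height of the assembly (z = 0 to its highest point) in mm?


A sawhorse. The overall height is 773 mm.

A beam across two mirrored pairs of raked legs — a sawhorse. The beam's underside is at z = 720 (matching the legs' vertical rise in atan2(210, 720)) and the beam is 53 mm tall, so its top is at 720 + 53 = 773 mm. The raked legs top out at the beam's underside, so that is the highest point.


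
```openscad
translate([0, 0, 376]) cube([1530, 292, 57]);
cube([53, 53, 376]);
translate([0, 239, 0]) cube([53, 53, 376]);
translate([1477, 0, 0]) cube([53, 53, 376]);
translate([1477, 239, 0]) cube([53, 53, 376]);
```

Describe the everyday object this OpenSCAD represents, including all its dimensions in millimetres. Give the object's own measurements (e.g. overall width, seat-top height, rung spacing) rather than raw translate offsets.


A bench: a 1530×292 mm seat slab, 57 mm thick, top at z = 433 mm, on four 53×53 mm square legs flush with the seat corners and standing on z = 0.


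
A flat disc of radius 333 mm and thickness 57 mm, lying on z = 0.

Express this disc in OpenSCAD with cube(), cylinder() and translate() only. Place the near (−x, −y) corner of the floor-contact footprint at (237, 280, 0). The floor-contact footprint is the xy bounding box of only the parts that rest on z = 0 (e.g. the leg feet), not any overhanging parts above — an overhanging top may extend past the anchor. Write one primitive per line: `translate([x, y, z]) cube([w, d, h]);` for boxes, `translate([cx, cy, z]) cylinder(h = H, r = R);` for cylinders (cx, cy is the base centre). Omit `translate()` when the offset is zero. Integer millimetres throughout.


translate([570, 613, 0]) cylinder(h = 57, r = 333);


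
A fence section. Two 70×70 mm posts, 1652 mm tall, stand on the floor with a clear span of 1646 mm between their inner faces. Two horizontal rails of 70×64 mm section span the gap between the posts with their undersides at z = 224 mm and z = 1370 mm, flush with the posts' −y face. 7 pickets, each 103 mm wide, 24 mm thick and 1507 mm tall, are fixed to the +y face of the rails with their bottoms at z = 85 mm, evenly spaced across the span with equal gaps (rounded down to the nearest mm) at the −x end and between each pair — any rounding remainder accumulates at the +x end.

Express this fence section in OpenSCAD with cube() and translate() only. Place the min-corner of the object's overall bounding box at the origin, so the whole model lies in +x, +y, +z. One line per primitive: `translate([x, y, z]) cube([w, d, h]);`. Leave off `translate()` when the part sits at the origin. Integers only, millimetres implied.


cube([70, 70, 1652]);
translate([1716, 0, 0]) cube([70, 70, 1652]);
translate([70, 0, 224]) cube([1646, 70, 64]);
translate([70, 0, 1370]) cube([1646, 70, 64]);
translate([185, 70, 85]) cube([103, 24, 1507]);
translate([403, 70, 85]) cube([103, 24, 1507]);
translate([621, 70, 85]) cube([103, 24, 1507]);
translate([839, 70, 85]) cube([103, 24, 1507]);
translate([1057, 70, 85]) cube([103, 24, 1507]);
translate([1275, 70, 85]) cube([103, 24, 1507]);
translate([1493, 70, 85]) cube([103, 24, 1507]);


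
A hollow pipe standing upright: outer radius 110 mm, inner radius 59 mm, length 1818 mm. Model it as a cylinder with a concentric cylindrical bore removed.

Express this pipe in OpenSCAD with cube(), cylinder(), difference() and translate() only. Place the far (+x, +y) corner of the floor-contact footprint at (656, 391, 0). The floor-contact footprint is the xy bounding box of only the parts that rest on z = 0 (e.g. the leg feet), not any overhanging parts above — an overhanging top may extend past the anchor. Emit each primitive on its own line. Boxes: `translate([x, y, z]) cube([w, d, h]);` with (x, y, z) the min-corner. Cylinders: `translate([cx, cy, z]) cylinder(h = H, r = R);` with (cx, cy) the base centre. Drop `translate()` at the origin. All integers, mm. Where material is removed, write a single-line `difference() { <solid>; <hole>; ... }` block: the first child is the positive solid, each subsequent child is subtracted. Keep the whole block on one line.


difference() { translate([546, 281, 0]) cylinder(h = 1818, r = 110); translate([546, 281, 0]) cylinder(h = 1818, r = 59); }


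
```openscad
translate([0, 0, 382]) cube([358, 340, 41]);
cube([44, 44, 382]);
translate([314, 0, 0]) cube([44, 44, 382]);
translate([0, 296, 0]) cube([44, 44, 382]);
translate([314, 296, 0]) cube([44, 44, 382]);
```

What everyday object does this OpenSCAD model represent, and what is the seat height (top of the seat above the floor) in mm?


A stool. The seat height is 423 mm.

A 358×340×41 slab at z = 382 on four corner posts — a stool. The seat top is 382 + 41 = 423 mm.


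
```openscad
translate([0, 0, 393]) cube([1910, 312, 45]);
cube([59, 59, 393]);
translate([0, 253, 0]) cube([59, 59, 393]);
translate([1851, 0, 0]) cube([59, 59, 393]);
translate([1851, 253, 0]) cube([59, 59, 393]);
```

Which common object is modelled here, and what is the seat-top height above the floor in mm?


A bench. The seat-top height is 438 mm.

A long slab on four corner posts — a bench. The slab sits at z = 393 with thickness 45, so the top is 393 + 45 = 438 mm.


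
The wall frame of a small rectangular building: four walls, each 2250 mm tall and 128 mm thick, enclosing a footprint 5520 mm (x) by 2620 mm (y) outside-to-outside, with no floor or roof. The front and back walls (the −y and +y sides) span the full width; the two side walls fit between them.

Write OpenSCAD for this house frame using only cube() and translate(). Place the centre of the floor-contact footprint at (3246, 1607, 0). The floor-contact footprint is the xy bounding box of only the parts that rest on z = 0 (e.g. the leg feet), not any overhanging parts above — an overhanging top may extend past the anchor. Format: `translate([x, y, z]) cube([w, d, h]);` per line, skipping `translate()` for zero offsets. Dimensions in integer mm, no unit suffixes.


translate([486, 297, 0]) cube([5520, 128, 2250]);
translate([486, 2789, 0]) cube([5520, 128, 2250]);
translate([486, 425, 0]) cube([128, 2364, 2250]);
translate([5878, 425, 0]) cube([128, 2364, 2250]);


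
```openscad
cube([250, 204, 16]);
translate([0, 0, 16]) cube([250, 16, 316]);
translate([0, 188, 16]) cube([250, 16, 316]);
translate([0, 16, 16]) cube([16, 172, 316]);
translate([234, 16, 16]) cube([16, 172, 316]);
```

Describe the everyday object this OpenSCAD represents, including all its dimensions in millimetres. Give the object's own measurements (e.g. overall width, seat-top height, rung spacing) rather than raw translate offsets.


An open-topped rectangular box: outside dimensions 250×204×332 mm, with a uniform wall and base thickness of 16 mm. The base is a full 250×204 slab on the floor; four walls sit on top of the base. The front and back walls (the −y and +y sides) span the full width; the two side walls fit between them.


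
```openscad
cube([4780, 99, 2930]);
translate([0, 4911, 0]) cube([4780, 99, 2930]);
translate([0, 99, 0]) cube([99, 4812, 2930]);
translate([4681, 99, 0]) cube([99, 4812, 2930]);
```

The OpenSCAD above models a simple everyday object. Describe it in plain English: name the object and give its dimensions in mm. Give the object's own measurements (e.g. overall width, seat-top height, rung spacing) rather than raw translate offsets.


The wall frame of a small rectangular building: four walls, each 2930 mm tall and 99 mm thick, enclosing a footprint 4780 mm (x) by 5010 mm (y) outside-to-outside, with no floor or roof. The front and back walls (the −y and +y sides) span the full width; the two side walls fit between them.


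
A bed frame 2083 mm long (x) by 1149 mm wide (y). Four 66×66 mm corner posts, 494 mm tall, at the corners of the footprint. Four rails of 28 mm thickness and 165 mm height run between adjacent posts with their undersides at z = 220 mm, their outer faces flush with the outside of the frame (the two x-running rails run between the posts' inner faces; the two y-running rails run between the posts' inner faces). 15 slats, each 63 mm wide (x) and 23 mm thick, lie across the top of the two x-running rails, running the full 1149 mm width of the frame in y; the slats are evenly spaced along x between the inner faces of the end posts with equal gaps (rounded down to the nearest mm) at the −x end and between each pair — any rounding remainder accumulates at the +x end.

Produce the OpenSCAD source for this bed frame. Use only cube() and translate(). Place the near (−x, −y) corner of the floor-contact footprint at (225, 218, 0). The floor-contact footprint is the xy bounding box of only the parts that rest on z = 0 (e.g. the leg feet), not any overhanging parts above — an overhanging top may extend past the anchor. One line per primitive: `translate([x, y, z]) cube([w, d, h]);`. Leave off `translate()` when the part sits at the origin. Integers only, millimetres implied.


// slat z = rail_z + rail_h = 220 + 165 = 385
// slat gap = ⌊(1951 − 15·63) / 16⌋ = 62
translate([225, 218, 0]) cube([66, 66, 494]);
translate([225, 1301, 0]) cube([66, 66, 494]);
translate([2242, 218, 0]) cube([66, 66, 494]);
translate([2242, 1301, 0]) cube([66, 66, 494]);
translate([291, 218, 220]) cube([1951, 28, 165]);
translate([291, 1339, 220]) cube([1951, 28, 165]);
translate([225, 284, 220]) cube([28, 1017, 165]);
translate([2280, 284, 220]) cube([28, 1017, 165]);
translate([353, 218, 385]) cube([63, 1149, 23]);
translate([478, 218, 385]) cube([63, 1149, 23]);
translate([603, 218, 385]) cube([63, 1149, 23]);
translate([728, 218, 385]) cube([63, 1149, 23]);
translate([853, 218, 385]) cube([63, 1149, 23]);
translate([978, 218, 385]) cube([63, 1149, 23]);
translate([1103, 218, 385]) cube([63, 1149, 23]);
translate([1228, 218, 385]) cube([63, 1149, 23]);
translate([1353, 218, 385]) cube([63, 1149, 23]);
translate([1478, 218, 385]) cube([63, 1149, 23]);
translate([1603, 218, 385]) cube([63, 1149, 23]);
translate([1728, 218, 385]) cube([63, 1149, 23]);
translate([1853, 218, 385]) cube([63, 1149, 23]);
translate([1978, 218, 385]) cube([63, 1149, 23]);
translate([2103, 218, 385]) cube([63, 1149, 23]);


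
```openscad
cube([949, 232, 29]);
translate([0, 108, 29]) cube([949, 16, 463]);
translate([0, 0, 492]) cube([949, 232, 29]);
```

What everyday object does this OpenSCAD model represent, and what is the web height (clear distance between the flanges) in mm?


An I-beam. The web height is 463 mm.

Two wide flanges with a thin centred web — an I-beam. Overall 521 mm minus two 29 mm flanges gives a web of 521 − 2·29 = 463 mm.


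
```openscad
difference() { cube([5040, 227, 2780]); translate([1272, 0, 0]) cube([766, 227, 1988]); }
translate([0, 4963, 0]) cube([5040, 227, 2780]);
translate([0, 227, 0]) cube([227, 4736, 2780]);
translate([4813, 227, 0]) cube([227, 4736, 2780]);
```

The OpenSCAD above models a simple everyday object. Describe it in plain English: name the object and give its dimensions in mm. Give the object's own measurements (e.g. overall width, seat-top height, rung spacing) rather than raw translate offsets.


A single room: four walls, each 2780 mm tall and 227 mm thick, enclosing an outside footprint 5040×5190 mm (x × y), no floor or roof. The front and back walls (−y and +y sides) run the full x-width; the side walls fit between their inner faces. A door opening 766 mm wide and 1988 mm tall is cut through the front wall from the floor up, its −x edge 1272 mm from the wall's −x end.


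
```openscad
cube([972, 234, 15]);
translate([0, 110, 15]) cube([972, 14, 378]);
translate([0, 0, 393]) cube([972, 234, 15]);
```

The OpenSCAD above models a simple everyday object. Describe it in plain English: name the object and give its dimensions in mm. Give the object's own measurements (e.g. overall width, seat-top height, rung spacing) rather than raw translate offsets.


An I-beam lying along x, 972 mm long. Overall section height 408 mm. Two flanges 234 mm wide (y) and 15 mm thick, one on the floor and one at the top; a web 14 mm thick runs between them, centred on the flange width.


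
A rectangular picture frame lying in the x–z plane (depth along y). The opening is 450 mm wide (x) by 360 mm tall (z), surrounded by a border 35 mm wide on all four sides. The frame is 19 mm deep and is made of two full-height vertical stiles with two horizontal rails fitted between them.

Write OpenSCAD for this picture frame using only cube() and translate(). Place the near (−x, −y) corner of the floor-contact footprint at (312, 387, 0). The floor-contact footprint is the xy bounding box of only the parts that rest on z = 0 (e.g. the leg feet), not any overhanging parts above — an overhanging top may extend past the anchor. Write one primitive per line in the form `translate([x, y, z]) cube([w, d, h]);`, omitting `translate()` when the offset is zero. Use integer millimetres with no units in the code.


translate([312, 387, 0]) cube([35, 19, 430]);
translate([797, 387, 0]) cube([35, 19, 430]);
translate([347, 387, 0]) cube([450, 19, 35]);
translate([347, 387, 395]) cube([450, 19, 35]);


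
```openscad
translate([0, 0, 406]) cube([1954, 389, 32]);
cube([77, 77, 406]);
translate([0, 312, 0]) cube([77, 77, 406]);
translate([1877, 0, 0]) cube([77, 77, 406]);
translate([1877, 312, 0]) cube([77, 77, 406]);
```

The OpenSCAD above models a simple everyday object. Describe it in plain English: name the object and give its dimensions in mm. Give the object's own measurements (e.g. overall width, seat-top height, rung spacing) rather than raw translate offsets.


A bench: a 1954×389 mm seat slab, 32 mm thick, top at z = 438 mm, on four 77×77 mm square legs flush with the seat corners and standing on z = 0.


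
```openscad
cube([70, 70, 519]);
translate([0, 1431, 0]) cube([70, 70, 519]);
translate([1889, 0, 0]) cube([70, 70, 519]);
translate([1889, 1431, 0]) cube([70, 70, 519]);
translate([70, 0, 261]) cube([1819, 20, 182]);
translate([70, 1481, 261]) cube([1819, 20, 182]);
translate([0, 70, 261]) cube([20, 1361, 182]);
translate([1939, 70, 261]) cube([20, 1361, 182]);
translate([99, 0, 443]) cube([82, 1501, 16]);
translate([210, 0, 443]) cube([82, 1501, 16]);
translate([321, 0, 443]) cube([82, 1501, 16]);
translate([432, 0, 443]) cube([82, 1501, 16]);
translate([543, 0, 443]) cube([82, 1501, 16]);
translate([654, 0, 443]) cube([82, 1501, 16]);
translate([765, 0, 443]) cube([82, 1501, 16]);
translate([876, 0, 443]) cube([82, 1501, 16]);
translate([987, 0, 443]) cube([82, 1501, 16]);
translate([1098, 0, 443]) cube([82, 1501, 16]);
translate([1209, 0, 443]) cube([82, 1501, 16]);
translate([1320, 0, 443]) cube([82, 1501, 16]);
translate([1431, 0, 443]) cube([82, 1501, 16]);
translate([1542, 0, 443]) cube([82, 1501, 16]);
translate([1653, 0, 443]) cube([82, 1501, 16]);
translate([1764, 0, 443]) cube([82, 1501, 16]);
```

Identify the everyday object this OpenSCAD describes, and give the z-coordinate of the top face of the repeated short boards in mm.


A bed frame. The slat-top height is 459 mm.

Four posts, four rails, and a row of slats — a bed frame. Slats sit on the rails at z = 261 + 182 = 443; with slat thickness 16, the top is 459 mm.


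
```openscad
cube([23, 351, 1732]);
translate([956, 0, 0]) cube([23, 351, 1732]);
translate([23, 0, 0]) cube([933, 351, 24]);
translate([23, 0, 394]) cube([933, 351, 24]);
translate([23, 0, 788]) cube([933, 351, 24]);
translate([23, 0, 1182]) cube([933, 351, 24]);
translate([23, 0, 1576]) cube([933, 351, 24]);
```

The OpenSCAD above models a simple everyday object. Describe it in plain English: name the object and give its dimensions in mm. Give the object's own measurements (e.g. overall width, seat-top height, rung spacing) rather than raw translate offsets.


An open bookshelf. Two side panels, each 23 mm thick, 351 mm deep and 1732 mm tall, stand 979 mm apart (outside-to-outside). Between them sit 5 shelves, each 24 mm thick and 351 mm deep, spanning the full gap between the sides. The bottom shelf rests on the floor (its underside at z = 0) and the clear gap between one shelf's top and the next shelf's underside is 370 mm.


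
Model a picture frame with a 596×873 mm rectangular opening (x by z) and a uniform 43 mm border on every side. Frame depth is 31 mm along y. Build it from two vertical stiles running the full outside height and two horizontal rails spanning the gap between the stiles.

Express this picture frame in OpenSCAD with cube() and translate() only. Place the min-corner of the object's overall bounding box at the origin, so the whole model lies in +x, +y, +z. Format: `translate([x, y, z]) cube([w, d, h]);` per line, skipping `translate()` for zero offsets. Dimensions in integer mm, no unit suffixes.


cube([43, 31, 959]);
translate([639, 0, 0]) cube([43, 31, 959]);
translate([43, 0, 0]) cube([596, 31, 43]);
translate([43, 0, 916]) cube([596, 31, 43]);


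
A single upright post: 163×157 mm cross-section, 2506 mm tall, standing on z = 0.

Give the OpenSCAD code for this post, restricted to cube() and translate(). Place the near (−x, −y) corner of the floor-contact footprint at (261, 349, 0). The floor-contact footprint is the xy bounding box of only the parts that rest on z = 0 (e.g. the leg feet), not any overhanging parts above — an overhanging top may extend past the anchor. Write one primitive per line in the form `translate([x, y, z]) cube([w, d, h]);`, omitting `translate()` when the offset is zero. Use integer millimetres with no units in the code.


translate([261, 349, 0]) cube([163, 157, 2506]);


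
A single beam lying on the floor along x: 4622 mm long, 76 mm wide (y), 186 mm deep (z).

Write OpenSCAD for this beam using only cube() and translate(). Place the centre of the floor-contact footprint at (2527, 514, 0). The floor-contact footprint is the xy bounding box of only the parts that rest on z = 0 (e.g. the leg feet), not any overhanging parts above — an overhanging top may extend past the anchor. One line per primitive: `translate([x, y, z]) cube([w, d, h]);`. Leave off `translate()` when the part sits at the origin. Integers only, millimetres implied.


translate([216, 476, 0]) cube([4622, 76, 186]);


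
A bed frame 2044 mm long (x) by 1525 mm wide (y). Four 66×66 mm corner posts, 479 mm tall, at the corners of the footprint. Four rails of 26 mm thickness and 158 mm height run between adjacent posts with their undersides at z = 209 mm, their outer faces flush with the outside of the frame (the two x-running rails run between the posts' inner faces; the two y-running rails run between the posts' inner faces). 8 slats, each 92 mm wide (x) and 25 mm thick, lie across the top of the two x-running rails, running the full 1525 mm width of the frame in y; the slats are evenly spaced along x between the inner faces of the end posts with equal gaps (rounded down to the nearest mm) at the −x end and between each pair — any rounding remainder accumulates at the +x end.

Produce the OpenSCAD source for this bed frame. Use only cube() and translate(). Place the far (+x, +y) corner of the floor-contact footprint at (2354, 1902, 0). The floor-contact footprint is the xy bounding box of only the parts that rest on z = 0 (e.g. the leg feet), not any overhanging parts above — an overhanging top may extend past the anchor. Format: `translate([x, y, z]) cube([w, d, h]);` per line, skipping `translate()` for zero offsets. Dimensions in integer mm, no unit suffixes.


translate([310, 377, 0]) cube([66, 66, 479]);
translate([310, 1836, 0]) cube([66, 66, 479]);
translate([2288, 377, 0]) cube([66, 66, 479]);
translate([2288, 1836, 0]) cube([66, 66, 479]);
translate([376, 377, 209]) cube([1912, 26, 158]);
translate([376, 1876, 209]) cube([1912, 26, 158]);
translate([310, 443, 209]) cube([26, 1393, 158]);
translate([2328, 443, 209]) cube([26, 1393, 158]);
translate([506, 377, 367]) cube([92, 1525, 25]);
translate([728, 377, 367]) cube([92, 1525, 25]);
translate([950, 377, 367]) cube([92, 1525, 25]);
translate([1172, 377, 367]) cube([92, 1525, 25]);
translate([1394, 377, 367]) cube([92, 1525, 25]);
translate([1616, 377, 367]) cube([92, 1525, 25]);
translate([1838, 377, 367]) cube([92, 1525, 25]);
translate([2060, 377, 367]) cube([92, 1525, 25]);


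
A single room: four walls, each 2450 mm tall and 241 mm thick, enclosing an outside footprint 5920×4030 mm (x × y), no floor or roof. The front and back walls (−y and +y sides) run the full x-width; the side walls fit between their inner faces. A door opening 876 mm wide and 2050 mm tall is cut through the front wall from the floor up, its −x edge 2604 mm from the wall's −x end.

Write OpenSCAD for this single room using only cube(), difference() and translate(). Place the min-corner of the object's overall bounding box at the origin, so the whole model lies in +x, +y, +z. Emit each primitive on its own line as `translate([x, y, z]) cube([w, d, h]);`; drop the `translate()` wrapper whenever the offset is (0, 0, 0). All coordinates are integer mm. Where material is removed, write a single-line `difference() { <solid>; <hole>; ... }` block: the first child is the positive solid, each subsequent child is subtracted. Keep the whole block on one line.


difference() { cube([5920, 241, 2450]); translate([2604, 0, 0]) cube([876, 241, 2050]); }
translate([0, 3789, 0]) cube([5920, 241, 2450]);
translate([0, 241, 0]) cube([241, 3548, 2450]);
translate([5679, 241, 0]) cube([241, 3548, 2450]);


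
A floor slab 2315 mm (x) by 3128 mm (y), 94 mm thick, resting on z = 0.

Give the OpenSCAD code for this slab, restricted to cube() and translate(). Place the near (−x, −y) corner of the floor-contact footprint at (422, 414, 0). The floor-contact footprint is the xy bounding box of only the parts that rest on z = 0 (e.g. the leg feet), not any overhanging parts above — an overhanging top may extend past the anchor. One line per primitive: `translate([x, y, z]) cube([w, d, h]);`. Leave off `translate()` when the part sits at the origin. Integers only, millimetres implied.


translate([422, 414, 0]) cube([2315, 3128, 94]);


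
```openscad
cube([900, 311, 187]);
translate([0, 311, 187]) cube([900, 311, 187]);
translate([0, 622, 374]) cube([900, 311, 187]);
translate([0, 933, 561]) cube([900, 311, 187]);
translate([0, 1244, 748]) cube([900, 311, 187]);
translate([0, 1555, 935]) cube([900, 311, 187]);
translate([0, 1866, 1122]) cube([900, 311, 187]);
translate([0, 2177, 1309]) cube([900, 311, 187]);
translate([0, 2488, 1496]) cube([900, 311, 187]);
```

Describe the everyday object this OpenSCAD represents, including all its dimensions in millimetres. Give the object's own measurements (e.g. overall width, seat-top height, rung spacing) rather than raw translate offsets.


A straight staircase of 9 solid steps. Each step is 900 mm wide (x), 311 mm deep (y, the going) and 187 mm tall (the rise). The first step rests on the floor; each subsequent step sits one going further in +y and one rise higher in +z, directly behind and above the previous step with no overlap.


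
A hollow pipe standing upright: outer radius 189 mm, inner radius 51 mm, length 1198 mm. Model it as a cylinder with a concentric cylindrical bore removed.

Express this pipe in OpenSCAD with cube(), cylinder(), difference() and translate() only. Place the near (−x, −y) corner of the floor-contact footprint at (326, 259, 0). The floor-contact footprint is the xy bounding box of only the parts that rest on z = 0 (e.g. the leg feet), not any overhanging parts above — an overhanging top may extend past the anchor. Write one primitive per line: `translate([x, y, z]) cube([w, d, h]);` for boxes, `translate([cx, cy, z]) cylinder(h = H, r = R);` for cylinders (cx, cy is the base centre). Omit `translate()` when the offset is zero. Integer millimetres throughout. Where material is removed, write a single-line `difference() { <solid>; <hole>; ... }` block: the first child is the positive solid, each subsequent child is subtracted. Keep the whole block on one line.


difference() { translate([515, 448, 0]) cylinder(h = 1198, r = 189); translate([515, 448, 0]) cylinder(h = 1198, r = 51); }


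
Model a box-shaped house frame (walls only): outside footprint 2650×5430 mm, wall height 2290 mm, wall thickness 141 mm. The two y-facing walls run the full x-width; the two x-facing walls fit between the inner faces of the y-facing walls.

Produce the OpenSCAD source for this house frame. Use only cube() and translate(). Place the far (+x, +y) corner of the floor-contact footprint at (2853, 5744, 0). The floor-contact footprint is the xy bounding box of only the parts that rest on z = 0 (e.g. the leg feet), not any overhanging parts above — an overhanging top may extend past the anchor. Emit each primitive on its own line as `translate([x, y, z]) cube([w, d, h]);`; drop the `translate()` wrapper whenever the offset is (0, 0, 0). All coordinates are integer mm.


translate([203, 314, 0]) cube([2650, 141, 2290]);
translate([203, 5603, 0]) cube([2650, 141, 2290]);
translate([203, 455, 0]) cube([141, 5148, 2290]);
translate([2712, 455, 0]) cube([141, 5148, 2290]);


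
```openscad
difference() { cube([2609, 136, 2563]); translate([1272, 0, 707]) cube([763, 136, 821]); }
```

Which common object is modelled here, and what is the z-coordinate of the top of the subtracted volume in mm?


A wall with a window opening. The window head height is 1528 mm.

A wall with a rectangular opening subtracted — a window. Sill at z = 707, opening 821 mm tall, so the head is at 707 + 821 = 1528 mm.


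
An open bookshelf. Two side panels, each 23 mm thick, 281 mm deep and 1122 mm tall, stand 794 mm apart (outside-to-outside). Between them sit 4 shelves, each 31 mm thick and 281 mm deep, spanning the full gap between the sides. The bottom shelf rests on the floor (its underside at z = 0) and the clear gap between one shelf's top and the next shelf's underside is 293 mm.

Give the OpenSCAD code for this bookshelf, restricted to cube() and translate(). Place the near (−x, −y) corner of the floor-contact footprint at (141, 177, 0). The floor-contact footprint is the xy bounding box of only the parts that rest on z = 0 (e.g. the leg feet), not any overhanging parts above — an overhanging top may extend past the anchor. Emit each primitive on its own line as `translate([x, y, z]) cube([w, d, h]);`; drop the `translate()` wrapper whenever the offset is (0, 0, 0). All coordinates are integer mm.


translate([141, 177, 0]) cube([23, 281, 1122]);
translate([912, 177, 0]) cube([23, 281, 1122]);
translate([164, 177, 0]) cube([748, 281, 31]);
translate([164, 177, 324]) cube([748, 281, 31]);
translate([164, 177, 648]) cube([748, 281, 31]);
translate([164, 177, 972]) cube([748, 281, 31]);


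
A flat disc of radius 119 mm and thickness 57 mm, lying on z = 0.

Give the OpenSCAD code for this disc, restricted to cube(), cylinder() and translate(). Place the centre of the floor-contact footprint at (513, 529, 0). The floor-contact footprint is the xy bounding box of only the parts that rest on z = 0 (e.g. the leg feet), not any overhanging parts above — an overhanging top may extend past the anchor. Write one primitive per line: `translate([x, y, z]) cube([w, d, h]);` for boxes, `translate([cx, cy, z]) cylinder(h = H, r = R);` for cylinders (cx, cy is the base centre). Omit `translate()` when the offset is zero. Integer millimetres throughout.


translate([513, 529, 0]) cylinder(h = 57, r = 119);


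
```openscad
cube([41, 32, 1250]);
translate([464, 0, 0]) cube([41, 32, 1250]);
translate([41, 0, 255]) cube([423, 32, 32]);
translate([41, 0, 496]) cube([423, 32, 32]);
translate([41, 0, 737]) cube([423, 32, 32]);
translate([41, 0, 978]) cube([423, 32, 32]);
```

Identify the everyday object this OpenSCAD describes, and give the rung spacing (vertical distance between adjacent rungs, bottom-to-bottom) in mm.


A ladder. The rung spacing is 241 mm.

Two tall 41×32 posts with 4 short bars between them — a ladder. Adjacent rungs sit at z = 255 and z = 496, so the spacing is 496 − 255 = 241 mm.


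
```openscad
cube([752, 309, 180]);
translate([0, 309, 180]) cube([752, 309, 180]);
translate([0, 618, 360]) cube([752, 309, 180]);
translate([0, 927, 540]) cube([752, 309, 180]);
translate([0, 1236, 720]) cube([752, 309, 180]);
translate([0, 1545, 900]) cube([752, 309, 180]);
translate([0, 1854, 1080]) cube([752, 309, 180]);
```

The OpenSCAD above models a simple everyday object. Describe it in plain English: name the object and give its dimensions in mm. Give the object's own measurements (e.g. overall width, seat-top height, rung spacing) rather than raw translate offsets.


A straight staircase of 7 solid steps. Each step is 752 mm wide (x), 309 mm deep (y, the going) and 180 mm tall (the rise). The first step rests on the floor; each subsequent step sits one going further in +y and one rise higher in +z, directly behind and above the previous step with no overlap.


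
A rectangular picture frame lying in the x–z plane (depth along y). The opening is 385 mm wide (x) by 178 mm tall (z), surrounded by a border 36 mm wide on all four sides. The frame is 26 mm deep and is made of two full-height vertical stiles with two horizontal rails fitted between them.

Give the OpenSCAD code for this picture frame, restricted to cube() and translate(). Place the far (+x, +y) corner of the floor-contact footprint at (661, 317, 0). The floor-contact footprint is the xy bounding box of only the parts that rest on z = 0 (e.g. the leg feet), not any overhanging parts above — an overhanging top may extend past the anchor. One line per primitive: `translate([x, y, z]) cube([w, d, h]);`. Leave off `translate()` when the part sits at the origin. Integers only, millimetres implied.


translate([204, 291, 0]) cube([36, 26, 250]);
translate([625, 291, 0]) cube([36, 26, 250]);
translate([240, 291, 0]) cube([385, 26, 36]);
translate([240, 291, 214]) cube([385, 26, 36]);


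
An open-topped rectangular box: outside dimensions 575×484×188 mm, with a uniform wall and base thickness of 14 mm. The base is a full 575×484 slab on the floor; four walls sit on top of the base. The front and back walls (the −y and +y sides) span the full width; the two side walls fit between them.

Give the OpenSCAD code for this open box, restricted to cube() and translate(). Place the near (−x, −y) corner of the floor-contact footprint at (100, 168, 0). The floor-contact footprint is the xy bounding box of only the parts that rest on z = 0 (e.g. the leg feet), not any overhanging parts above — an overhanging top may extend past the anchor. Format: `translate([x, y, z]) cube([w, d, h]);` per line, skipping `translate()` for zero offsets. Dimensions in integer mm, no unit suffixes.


translate([100, 168, 0]) cube([575, 484, 14]);
translate([100, 168, 14]) cube([575, 14, 174]);
translate([100, 638, 14]) cube([575, 14, 174]);
translate([100, 182, 14]) cube([14, 456, 174]);
translate([661, 182, 14]) cube([14, 456, 174]);


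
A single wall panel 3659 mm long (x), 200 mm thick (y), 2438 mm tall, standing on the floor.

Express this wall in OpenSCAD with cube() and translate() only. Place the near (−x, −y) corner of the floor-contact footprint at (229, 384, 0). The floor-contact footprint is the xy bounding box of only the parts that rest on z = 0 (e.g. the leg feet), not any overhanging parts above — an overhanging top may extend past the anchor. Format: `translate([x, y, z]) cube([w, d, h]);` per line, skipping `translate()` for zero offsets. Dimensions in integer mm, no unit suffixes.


translate([229, 384, 0]) cube([3659, 200, 2438]);


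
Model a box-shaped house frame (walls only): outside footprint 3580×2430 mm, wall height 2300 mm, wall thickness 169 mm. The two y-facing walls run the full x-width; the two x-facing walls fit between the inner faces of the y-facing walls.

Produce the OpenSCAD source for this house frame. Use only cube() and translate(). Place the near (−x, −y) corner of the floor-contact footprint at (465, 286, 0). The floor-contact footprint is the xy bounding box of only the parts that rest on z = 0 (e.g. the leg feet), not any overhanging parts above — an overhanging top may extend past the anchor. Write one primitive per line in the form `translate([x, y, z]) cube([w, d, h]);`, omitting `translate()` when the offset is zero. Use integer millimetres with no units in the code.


translate([465, 286, 0]) cube([3580, 169, 2300]);
translate([465, 2547, 0]) cube([3580, 169, 2300]);
translate([465, 455, 0]) cube([169, 2092, 2300]);
translate([3876, 455, 0]) cube([169, 2092, 2300]);


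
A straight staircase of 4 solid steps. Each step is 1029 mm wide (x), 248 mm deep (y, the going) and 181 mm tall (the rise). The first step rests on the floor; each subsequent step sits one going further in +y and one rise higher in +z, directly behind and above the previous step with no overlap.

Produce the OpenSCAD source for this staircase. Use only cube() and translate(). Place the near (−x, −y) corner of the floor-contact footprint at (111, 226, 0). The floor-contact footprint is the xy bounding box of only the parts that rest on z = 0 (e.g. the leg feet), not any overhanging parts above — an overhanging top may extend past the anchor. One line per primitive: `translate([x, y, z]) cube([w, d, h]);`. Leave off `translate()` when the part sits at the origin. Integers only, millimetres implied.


translate([111, 226, 0]) cube([1029, 248, 181]);
translate([111, 474, 181]) cube([1029, 248, 181]);
translate([111, 722, 362]) cube([1029, 248, 181]);
translate([111, 970, 543]) cube([1029, 248, 181]);


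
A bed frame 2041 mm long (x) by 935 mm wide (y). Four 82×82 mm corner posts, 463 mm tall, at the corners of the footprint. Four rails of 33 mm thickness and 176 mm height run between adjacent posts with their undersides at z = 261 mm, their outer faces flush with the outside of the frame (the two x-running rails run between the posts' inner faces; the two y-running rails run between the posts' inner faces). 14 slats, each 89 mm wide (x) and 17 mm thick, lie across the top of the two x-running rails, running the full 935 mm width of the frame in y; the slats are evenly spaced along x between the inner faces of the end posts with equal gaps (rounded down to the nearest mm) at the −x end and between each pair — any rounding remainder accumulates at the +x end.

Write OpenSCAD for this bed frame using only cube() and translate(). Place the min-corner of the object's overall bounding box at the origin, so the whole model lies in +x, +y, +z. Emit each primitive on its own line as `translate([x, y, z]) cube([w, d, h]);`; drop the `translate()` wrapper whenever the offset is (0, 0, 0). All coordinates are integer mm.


cube([82, 82, 463]);
translate([0, 853, 0]) cube([82, 82, 463]);
translate([1959, 0, 0]) cube([82, 82, 463]);
translate([1959, 853, 0]) cube([82, 82, 463]);
translate([82, 0, 261]) cube([1877, 33, 176]);
translate([82, 902, 261]) cube([1877, 33, 176]);
translate([0, 82, 261]) cube([33, 771, 176]);
translate([2008, 82, 261]) cube([33, 771, 176]);
translate([124, 0, 437]) cube([89, 935, 17]);
translate([255, 0, 437]) cube([89, 935, 17]);
translate([386, 0, 437]) cube([89, 935, 17]);
translate([517, 0, 437]) cube([89, 935, 17]);
translate([648, 0, 437]) cube([89, 935, 17]);
translate([779, 0, 437]) cube([89, 935, 17]);
translate([910, 0, 437]) cube([89, 935, 17]);
translate([1041, 0, 437]) cube([89, 935, 17]);
translate([1172, 0, 437]) cube([89, 935, 17]);
translate([1303, 0, 437]) cube([89, 935, 17]);
translate([1434, 0, 437]) cube([89, 935, 17]);
translate([1565, 0, 437]) cube([89, 935, 17]);
translate([1696, 0, 437]) cube([89, 935, 17]);
translate([1827, 0, 437]) cube([89, 935, 17]);


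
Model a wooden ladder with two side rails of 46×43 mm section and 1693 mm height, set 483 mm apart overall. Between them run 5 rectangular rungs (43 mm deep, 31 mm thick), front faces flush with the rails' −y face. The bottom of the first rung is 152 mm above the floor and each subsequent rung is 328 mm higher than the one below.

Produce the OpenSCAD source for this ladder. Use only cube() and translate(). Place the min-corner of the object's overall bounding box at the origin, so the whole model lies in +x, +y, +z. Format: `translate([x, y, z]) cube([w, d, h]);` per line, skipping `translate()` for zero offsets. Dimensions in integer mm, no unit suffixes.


cube([46, 43, 1693]);
translate([437, 0, 0]) cube([46, 43, 1693]);
translate([46, 0, 152]) cube([391, 43, 31]);
translate([46, 0, 480]) cube([391, 43, 31]);
translate([46, 0, 808]) cube([391, 43, 31]);
translate([46, 0, 1136]) cube([391, 43, 31]);
translate([46, 0, 1464]) cube([391, 43, 31]);


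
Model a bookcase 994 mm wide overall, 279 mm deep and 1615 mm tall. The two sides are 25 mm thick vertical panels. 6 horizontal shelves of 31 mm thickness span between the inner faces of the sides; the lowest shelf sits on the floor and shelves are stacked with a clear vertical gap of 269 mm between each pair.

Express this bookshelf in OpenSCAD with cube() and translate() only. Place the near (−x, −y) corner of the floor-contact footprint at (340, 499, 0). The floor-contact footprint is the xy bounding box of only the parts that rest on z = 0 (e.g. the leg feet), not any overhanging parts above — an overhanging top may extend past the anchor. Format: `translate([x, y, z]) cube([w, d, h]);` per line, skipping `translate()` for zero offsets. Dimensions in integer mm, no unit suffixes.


translate([340, 499, 0]) cube([25, 279, 1615]);
translate([1309, 499, 0]) cube([25, 279, 1615]);
translate([365, 499, 0]) cube([944, 279, 31]);
translate([365, 499, 300]) cube([944, 279, 31]);
translate([365, 499, 600]) cube([944, 279, 31]);
translate([365, 499, 900]) cube([944, 279, 31]);
translate([365, 499, 1200]) cube([944, 279, 31]);
translate([365, 499, 1500]) cube([944, 279, 31]);
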